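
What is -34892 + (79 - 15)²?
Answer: -30796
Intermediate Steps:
-34892 + (79 - 15)² = -34892 + 64² = -34892 + 4096 = -30796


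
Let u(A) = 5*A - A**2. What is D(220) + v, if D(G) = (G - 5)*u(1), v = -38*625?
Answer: -22890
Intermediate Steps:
v = -23750
u(A) = -A**2 + 5*A
D(G) = -20 + 4*G (D(G) = (G - 5)*(1*(5 - 1*1)) = (-5 + G)*(1*(5 - 1)) = (-5 + G)*(1*4) = (-5 + G)*4 = -20 + 4*G)
D(220) + v = (-20 + 4*220) - 23750 = (-20 + 880) - 23750 = 860 - 23750 = -22890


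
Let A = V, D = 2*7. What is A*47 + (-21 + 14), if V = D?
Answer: 651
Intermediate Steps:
D = 14
V = 14
A = 14
A*47 + (-21 + 14) = 14*47 + (-21 + 14) = 658 - 7 = 651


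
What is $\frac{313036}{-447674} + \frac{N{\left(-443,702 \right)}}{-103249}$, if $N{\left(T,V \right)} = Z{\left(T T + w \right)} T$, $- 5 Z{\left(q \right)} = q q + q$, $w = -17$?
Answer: $- \frac{3818365395391037206}{115554732065} \approx -3.3044 \cdot 10^{7}$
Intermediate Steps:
$Z{\left(q \right)} = - \frac{q}{5} - \frac{q^{2}}{5}$ ($Z{\left(q \right)} = - \frac{q q + q}{5} = - \frac{q^{2} + q}{5} = - \frac{q + q^{2}}{5} = - \frac{q}{5} - \frac{q^{2}}{5}$)
$N{\left(T,V \right)} = - \frac{T \left(-17 + T^{2}\right) \left(-16 + T^{2}\right)}{5}$ ($N{\left(T,V \right)} = - \frac{\left(T T - 17\right) \left(1 + \left(T T - 17\right)\right)}{5} T = - \frac{\left(T^{2} - 17\right) \left(1 + \left(T^{2} - 17\right)\right)}{5} T = - \frac{\left(-17 + T^{2}\right) \left(1 + \left(-17 + T^{2}\right)\right)}{5} T = - \frac{\left(-17 + T^{2}\right) \left(-16 + T^{2}\right)}{5} T = - \frac{T \left(-17 + T^{2}\right) \left(-16 + T^{2}\right)}{5}$)
$\frac{313036}{-447674} + \frac{N{\left(-443,702 \right)}}{-103249} = \frac{313036}{-447674} + \frac{\frac{1}{5} \left(-443\right) \left(-272 - \left(-443\right)^{4} + 33 \left(-443\right)^{2}\right)}{-103249} = 313036 \left(- \frac{1}{447674}\right) + \frac{1}{5} \left(-443\right) \left(-272 - 38513670001 + 33 \cdot 196249\right) \left(- \frac{1}{103249}\right) = - \frac{156518}{223837} + \frac{1}{5} \left(-443\right) \left(-272 - 38513670001 + 6476217\right) \left(- \frac{1}{103249}\right) = - \frac{156518}{223837} + \frac{1}{5} \left(-443\right) \left(-38507194056\right) \left(- \frac{1}{103249}\right) = - \frac{156518}{223837} + \frac{17058686966808}{5} \left(- \frac{1}{103249}\right) = - \frac{156518}{223837} - \frac{17058686966808}{516245} = - \frac{3818365395391037206}{115554732065}$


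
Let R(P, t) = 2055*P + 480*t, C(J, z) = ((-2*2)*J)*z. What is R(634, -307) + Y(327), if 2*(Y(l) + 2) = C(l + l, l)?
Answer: 727792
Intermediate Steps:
C(J, z) = -4*J*z (C(J, z) = (-4*J)*z = -4*J*z)
R(P, t) = 480*t + 2055*P
Y(l) = -2 - 4*l² (Y(l) = -2 + (-4*(l + l)*l)/2 = -2 + (-4*2*l*l)/2 = -2 + (-8*l²)/2 = -2 - 4*l²)
R(634, -307) + Y(327) = (480*(-307) + 2055*634) + (-2 - 4*327²) = (-147360 + 1302870) + (-2 - 4*106929) = 1155510 + (-2 - 427716) = 1155510 - 427718 = 727792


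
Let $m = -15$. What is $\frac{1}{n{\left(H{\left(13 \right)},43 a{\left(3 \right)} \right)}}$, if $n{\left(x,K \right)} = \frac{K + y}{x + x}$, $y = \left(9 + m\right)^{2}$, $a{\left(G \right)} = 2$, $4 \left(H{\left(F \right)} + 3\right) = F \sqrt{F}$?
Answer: $- \frac{3}{61} + \frac{13 \sqrt{13}}{244} \approx 0.14292$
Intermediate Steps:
$H{\left(F \right)} = -3 + \frac{F^{\frac{3}{2}}}{4}$ ($H{\left(F \right)} = -3 + \frac{F \sqrt{F}}{4} = -3 + \frac{F^{\frac{3}{2}}}{4}$)
$y = 36$ ($y = \left(9 - 15\right)^{2} = \left(-6\right)^{2} = 36$)
$n{\left(x,K \right)} = \frac{36 + K}{2 x}$ ($n{\left(x,K \right)} = \frac{K + 36}{x + x} = \frac{36 + K}{2 x}$)
$\frac{1}{n{\left(H{\left(13 \right)},43 a{\left(3 \right)} \right)}} = \frac{1}{\frac{1}{2} \frac{1}{-3 + \frac{13^{\frac{3}{2}}}{4}} \left(36 + 43 \cdot 2\right)} = \frac{1}{\frac{1}{2} \frac{1}{-3 + \frac{13 \sqrt{13}}{4}} \left(36 + 86\right)} = \frac{1}{\frac{1}{2} \frac{1}{-3 + \frac{13 \sqrt{13}}{4}} \cdot 122} = \frac{1}{61 \frac{1}{-3 + \frac{13 \sqrt{13}}{4}}} = - \frac{3}{61} + \frac{13 \sqrt{13}}{244}$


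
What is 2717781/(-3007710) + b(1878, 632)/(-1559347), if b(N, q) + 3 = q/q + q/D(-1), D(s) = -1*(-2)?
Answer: -1412969356649/1563354521790 ≈ -0.90381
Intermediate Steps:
D(s) = 2
b(N, q) = -2 + q/2 (b(N, q) = -3 + (q/q + q/2) = -3 + (1 + q*(½)) = -3 + (1 + q/2) = -2 + q/2)
2717781/(-3007710) + b(1878, 632)/(-1559347) = 2717781/(-3007710) + (-2 + (½)*632)/(-1559347) = 2717781*(-1/3007710) + (-2 + 316)*(-1/1559347) = -905927/1002570 + 314*(-1/1559347) = -905927/1002570 - 314/1559347 = -1412969356649/1563354521790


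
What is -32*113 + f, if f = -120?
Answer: -3736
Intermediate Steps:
-32*113 + f = -32*113 - 120 = -3616 - 120 = -3736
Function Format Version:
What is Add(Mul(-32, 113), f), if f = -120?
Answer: -3736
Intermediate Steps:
Add(Mul(-32, 113), f) = Add(Mul(-32, 113), -120) = Add(-3616, -120) = -3736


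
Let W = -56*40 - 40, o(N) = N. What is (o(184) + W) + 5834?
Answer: 3738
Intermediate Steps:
W = -2280 (W = -2240 - 40 = -2280)
(o(184) + W) + 5834 = (184 - 2280) + 5834 = -2096 + 5834 = 3738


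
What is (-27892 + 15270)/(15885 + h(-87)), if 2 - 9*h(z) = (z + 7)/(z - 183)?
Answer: -3067146/3860101 ≈ -0.79458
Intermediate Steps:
h(z) = 2/9 - (7 + z)/(9*(-183 + z)) (h(z) = 2/9 - (z + 7)/(9*(z - 183)) = 2/9 - (7 + z)/(9*(-183 + z)))
(-27892 + 15270)/(15885 + h(-87)) = (-27892 + 15270)/(15885 + (-373 - 87)/(9*(-183 - 87))) = -12622/(15885 + (⅑)*(-460)/(-270)) = -12622/(15885 + (⅑)*(-1/270)*(-460)) = -12622/(15885 + 46/243) = -12622/3860101/243 = -12622*243/3860101 = -3067146/3860101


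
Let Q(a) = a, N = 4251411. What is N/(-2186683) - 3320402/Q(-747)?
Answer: 7257490802549/1633452201 ≈ 4443.0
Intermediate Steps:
N/(-2186683) - 3320402/Q(-747) = 4251411/(-2186683) - 3320402/(-747) = 4251411*(-1/2186683) - 3320402*(-1/747) = -4251411/2186683 + 3320402/747 = 7257490802549/1633452201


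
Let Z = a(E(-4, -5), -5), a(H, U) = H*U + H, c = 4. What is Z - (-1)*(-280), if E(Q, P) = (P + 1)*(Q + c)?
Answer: -280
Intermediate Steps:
E(Q, P) = (1 + P)*(4 + Q) (E(Q, P) = (P + 1)*(Q + 4) = (1 + P)*(4 + Q))
a(H, U) = H + H*U
Z = 0 (Z = (4 - 4 + 4*(-5) - 5*(-4))*(1 - 5) = (4 - 4 - 20 + 20)*(-4) = 0*(-4) = 0)
Z - (-1)*(-280) = 0 - (-1)*(-280) = 0 - 1*280 = 0 - 280 = -280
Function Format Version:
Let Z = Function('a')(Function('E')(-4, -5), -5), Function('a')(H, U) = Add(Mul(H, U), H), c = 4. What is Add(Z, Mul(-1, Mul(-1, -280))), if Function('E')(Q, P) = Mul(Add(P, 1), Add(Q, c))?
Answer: -280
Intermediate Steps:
Function('E')(Q, P) = Mul(Add(1, P), Add(4, Q)) (Function('E')(Q, P) = Mul(Add(P, 1), Add(Q, 4)) = Mul(Add(1, P), Add(4, Q)))
Function('a')(H, U) = Add(H, Mul(H, U))
Z = 0 (Z = Mul(Add(4, -4, Mul(4, -5), Mul(-5, -4)), Add(1, -5)) = Mul(Add(4, -4, -20, 20), -4) = Mul(0, -4) = 0)
Add(Z, Mul(-1, Mul(-1, -280))) = Add(0, Mul(-1, Mul(-1, -280))) = Add(0, Mul(-1, 280)) = Add(0, -280) = -280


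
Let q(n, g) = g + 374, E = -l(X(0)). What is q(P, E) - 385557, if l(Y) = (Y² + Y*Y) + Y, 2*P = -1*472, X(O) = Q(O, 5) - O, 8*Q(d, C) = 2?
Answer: -3081467/8 ≈ -3.8518e+5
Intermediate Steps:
Q(d, C) = ¼ (Q(d, C) = (⅛)*2 = ¼)
X(O) = ¼ - O
P = -236 (P = (-1*472)/2 = (½)*(-472) = -236)
l(Y) = Y + 2*Y² (l(Y) = (Y² + Y²) + Y = 2*Y² + Y = Y + 2*Y²)
E = -3/8 (E = -(¼ - 1*0)*(1 + 2*(¼ - 1*0)) = -(¼ + 0)*(1 + 2*(¼ + 0)) = -(1 + 2*(¼))/4 = -(1 + ½)/4 = -3/(4*2) = -1*3/8 = -3/8 ≈ -0.37500)
q(n, g) = 374 + g
q(P, E) - 385557 = (374 - 3/8) - 385557 = 2989/8 - 385557 = -3081467/8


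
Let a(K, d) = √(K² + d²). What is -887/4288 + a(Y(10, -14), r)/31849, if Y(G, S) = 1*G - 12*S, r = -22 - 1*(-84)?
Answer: -887/4288 + 2*√8882/31849 ≈ -0.20094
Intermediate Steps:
r = 62 (r = -22 + 84 = 62)
Y(G, S) = G - 12*S
-887/4288 + a(Y(10, -14), r)/31849 = -887/4288 + √((10 - 12*(-14))² + 62²)/31849 = -887*1/4288 + √((10 + 168)² + 3844)*(1/31849) = -887/4288 + √(178² + 3844)*(1/31849) = -887/4288 + √(31684 + 3844)*(1/31849) = -887/4288 + √35528*(1/31849) = -887/4288 + (2*√8882)*(1/31849) = -887/4288 + 2*√8882/31849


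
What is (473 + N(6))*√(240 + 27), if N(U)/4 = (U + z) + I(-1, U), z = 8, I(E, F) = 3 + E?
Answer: 537*√267 ≈ 8774.7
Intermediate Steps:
N(U) = 40 + 4*U (N(U) = 4*((U + 8) + (3 - 1)) = 4*((8 + U) + 2) = 4*(10 + U) = 40 + 4*U)
(473 + N(6))*√(240 + 27) = (473 + (40 + 4*6))*√(240 + 27) = (473 + (40 + 24))*√267 = (473 + 64)*√267 = 537*√267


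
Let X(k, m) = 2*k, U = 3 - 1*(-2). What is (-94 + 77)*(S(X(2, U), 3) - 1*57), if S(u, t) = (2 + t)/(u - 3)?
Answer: 884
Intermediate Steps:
U = 5 (U = 3 + 2 = 5)
S(u, t) = (2 + t)/(-3 + u)
(-94 + 77)*(S(X(2, U), 3) - 1*57) = (-94 + 77)*((2 + 3)/(-3 + 2*2) - 1*57) = -17*(5/(-3 + 4) - 57) = -17*(5/1 - 57) = -17*(1*5 - 57) = -17*(5 - 57) = -17*(-52) = 884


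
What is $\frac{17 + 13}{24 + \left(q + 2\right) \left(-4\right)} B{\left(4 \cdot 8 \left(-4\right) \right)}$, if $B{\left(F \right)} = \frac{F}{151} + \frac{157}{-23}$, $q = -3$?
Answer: $- \frac{399765}{48622} \approx -8.2219$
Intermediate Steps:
$B{\left(F \right)} = - \frac{157}{23} + \frac{F}{151}$ ($B{\left(F \right)} = F \frac{1}{151} + 157 \left(- \frac{1}{23}\right) = \frac{F}{151} - \frac{157}{23} = - \frac{157}{23} + \frac{F}{151}$)
$\frac{17 + 13}{24 + \left(q + 2\right) \left(-4\right)} B{\left(4 \cdot 8 \left(-4\right) \right)} = \frac{17 + 13}{24 + \left(-3 + 2\right) \left(-4\right)} \left(- \frac{157}{23} + \frac{4 \cdot 8 \left(-4\right)}{151}\right) = \frac{30}{24 - -4} \left(- \frac{157}{23} + \frac{32 \left(-4\right)}{151}\right) = \frac{30}{24 + 4} \left(- \frac{157}{23} + \frac{1}{151} \left(-128\right)\right) = \frac{30}{28} \left(- \frac{157}{23} - \frac{128}{151}\right) = 30 \cdot \frac{1}{28} \left(- \frac{26651}{3473}\right) = \frac{15}{14} \left(- \frac{26651}{3473}\right) = - \frac{399765}{48622}$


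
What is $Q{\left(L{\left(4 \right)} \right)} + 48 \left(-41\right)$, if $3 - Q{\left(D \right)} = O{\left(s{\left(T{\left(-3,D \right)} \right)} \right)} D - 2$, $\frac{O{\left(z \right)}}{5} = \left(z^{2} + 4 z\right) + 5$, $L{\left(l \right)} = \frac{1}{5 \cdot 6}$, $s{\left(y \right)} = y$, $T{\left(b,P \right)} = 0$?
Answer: $- \frac{11783}{6} \approx -1963.8$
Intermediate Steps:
$L{\left(l \right)} = \frac{1}{30}$
$O{\left(z \right)} = 25 + 5 z^{2} + 20 z$ ($O{\left(z \right)} = 5 \left(\left(z^{2} + 4 z\right) + 5\right) = 5 \left(5 + z^{2} + 4 z\right) = 25 + 5 z^{2} + 20 z$)
$Q{\left(D \right)} = 5 - 25 D$ ($Q{\left(D \right)} = 3 - \left(\left(25 + 5 \cdot 0^{2} + 20 \cdot 0\right) D - 2\right) = 3 - \left(\left(25 + 5 \cdot 0 + 0\right) D - 2\right) = 3 - \left(\left(25 + 0 + 0\right) D - 2\right) = 3 - \left(25 D - 2\right) = 3 - \left(-2 + 25 D\right) = 5 - 25 D$)
$Q{\left(L{\left(4 \right)} \right)} + 48 \left(-41\right) = \left(5 - \frac{5}{6}\right) + 48 \left(-41\right) = \left(5 - \frac{5}{6}\right) - 1968 = \frac{25}{6} - 1968 = - \frac{11783}{6}$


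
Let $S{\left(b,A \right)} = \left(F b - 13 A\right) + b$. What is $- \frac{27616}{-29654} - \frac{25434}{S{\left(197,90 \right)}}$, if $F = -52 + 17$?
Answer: $\frac{242875631}{58329418} \approx 4.1639$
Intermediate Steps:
$F = -35$
$S{\left(b,A \right)} = - 34 b - 13 A$ ($S{\left(b,A \right)} = \left(- 35 b - 13 A\right) + b = - 34 b - 13 A$)
$- \frac{27616}{-29654} - \frac{25434}{S{\left(197,90 \right)}} = - \frac{27616}{-29654} - \frac{25434}{\left(-34\right) 197 - 1170} = \left(-27616\right) \left(- \frac{1}{29654}\right) - \frac{25434}{-6698 - 1170} = \frac{13808}{14827} - \frac{25434}{-7868} = \frac{13808}{14827} - - \frac{12717}{3934} = \frac{13808}{14827} + \frac{12717}{3934} = \frac{242875631}{58329418}$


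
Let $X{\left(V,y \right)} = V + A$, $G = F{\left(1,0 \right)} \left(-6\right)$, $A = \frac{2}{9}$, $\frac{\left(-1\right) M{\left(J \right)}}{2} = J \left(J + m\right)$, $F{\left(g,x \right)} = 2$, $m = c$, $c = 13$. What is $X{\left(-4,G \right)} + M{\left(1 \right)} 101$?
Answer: $- \frac{25486}{9} \approx -2831.8$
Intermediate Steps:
$m = 13$
$M{\left(J \right)} = - 2 J \left(13 + J\right)$ ($M{\left(J \right)} = - 2 J \left(J + 13\right) = - 2 J \left(13 + J\right)$)
$A = \frac{2}{9}$ ($A = 2 \cdot \frac{1}{9} = \frac{2}{9} \approx 0.22222$)
$G = -12$ ($G = 2 \left(-6\right) = -12$)
$X{\left(V,y \right)} = \frac{2}{9} + V$ ($X{\left(V,y \right)} = V + \frac{2}{9} = \frac{2}{9} + V$)
$X{\left(-4,G \right)} + M{\left(1 \right)} 101 = \left(\frac{2}{9} - 4\right) + \left(-2\right) 1 \left(13 + 1\right) 101 = - \frac{34}{9} + \left(-2\right) 1 \cdot 14 \cdot 101 = - \frac{34}{9} - 2828 = - \frac{25486}{9}$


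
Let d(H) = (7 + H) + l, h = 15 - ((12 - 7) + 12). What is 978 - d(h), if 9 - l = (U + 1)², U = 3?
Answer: 980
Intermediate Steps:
l = -7 (l = 9 - (3 + 1)² = 9 - 1*4² = 9 - 1*16 = 9 - 16 = -7)
h = -2 (h = 15 - (5 + 12) = 15 - 1*17 = 15 - 17 = -2)
d(H) = H (d(H) = (7 + H) - 7 = H)
978 - d(h) = 978 - 1*(-2) = 978 + 2 = 980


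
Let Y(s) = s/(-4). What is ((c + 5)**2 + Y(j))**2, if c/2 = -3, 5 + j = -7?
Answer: 16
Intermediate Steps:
j = -12 (j = -5 - 7 = -12)
c = -6 (c = 2*(-3) = -6)
Y(s) = -s/4 (Y(s) = s*(-1/4) = -s/4)
((c + 5)**2 + Y(j))**2 = ((-6 + 5)**2 - 1/4*(-12))**2 = ((-1)**2 + 3)**2 = (1 + 3)**2 = 4**2 = 16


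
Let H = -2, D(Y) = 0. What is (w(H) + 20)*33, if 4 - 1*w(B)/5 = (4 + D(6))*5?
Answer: -1980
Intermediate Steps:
w(B) = -80 (w(B) = 20 - 5*(4 + 0)*5 = 20 - 20*5 = 20 - 5*20 = 20 - 100 = -80)
(w(H) + 20)*33 = (-80 + 20)*33 = -60*33 = -1980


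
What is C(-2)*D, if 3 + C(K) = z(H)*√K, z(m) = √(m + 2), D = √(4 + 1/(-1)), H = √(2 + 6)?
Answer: √3*(-3 + 2*√(-1 - √2)) ≈ -5.1962 + 5.3824*I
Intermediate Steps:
H = 2*√2 (H = √8 = 2*√2 ≈ 2.8284)
D = √3 (D = √(4 - 1) = √3 ≈ 1.7320)
z(m) = √(2 + m)
C(K) = -3 + √K*√(2 + 2*√2) (C(K) = -3 + √(2 + 2*√2)*√K = -3 + √K*√(2 + 2*√2))
C(-2)*D = (-3 + √2*√(-2)*√(1 + √2))*√3 = (-3 + √2*(I*√2)*√(1 + √2))*√3 = (-3 + 2*I*√(1 + √2))*√3 = √3*(-3 + 2*I*√(1 + √2))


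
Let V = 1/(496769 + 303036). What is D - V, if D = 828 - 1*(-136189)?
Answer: 109586881684/799805 ≈ 1.3702e+5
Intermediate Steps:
V = 1/799805 ≈ 1.2503e-6
D = 137017 (D = 828 + 136189 = 137017)
D - V = 137017 - 1*1/799805 = 137017 - 1/799805 = 109586881684/799805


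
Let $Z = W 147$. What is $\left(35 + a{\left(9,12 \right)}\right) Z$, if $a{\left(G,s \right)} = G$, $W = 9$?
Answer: $58212$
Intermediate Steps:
$Z = 1323$ ($Z = 9 \cdot 147 = 1323$)
$\left(35 + a{\left(9,12 \right)}\right) Z = \left(35 + 9\right) 1323 = 44 \cdot 1323 = 58212$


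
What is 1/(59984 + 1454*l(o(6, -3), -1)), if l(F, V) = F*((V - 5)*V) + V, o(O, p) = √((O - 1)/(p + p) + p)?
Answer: 9755/619584818 - 727*I*√138/1858754454 ≈ 1.5744e-5 - 4.5946e-6*I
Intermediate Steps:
o(O, p) = √(p + (-1 + O)/(2*p)) (o(O, p) = √((-1 + O)/((2*p)) + p) = √((-1 + O)*(1/(2*p)) + p) = √((-1 + O)/(2*p) + p) = √(p + (-1 + O)/(2*p)))
l(F, V) = V + F*V*(-5 + V) (l(F, V) = F*((-5 + V)*V) + V = F*(V*(-5 + V)) + V = F*V*(-5 + V) + V = V + F*V*(-5 + V))
1/(59984 + 1454*l(o(6, -3), -1)) = 1/(59984 + 1454*(-(1 - 5*√2*√((-1 + 6 + 2*(-3)²)/(-3))/2 + (√2*√((-1 + 6 + 2*(-3)²)/(-3))/2)*(-1)))) = 1/(59984 + 1454*(-(1 - 5*√2*√(-(-1 + 6 + 2*9)/3)/2 + (√2*√(-(-1 + 6 + 2*9)/3)/2)*(-1)))) = 1/(59984 + 1454*(-(1 - 5*√2*√(-(-1 + 6 + 18)/3)/2 + (√2*√(-(-1 + 6 + 18)/3)/2)*(-1)))) = 1/(59984 + 1454*(-(1 - 5*√2*√(-⅓*23)/2 + (√2*√(-⅓*23)/2)*(-1)))) = 1/(59984 + 1454*(-(1 - 5*√2*√(-23/3)/2 + (√2*√(-23/3)/2)*(-1)))) = 1/(59984 + 1454*(-(1 - 5*√2*I*√69/3/2 + (√2*(I*√69/3)/2)*(-1)))) = 1/(59984 + 1454*(-(1 - 5*I*√138/6 + (I*√138/6)*(-1)))) = 1/(59984 + 1454*(-(1 - 5*I*√138/6 - I*√138/6))) = 1/(59984 + 1454*(-(1 - I*√138))) = 1/(59984 + 1454*(-1 + I*√138)) = 1/(59984 + (-1454 + 1454*I*√138)) = 1/(58530 + 1454*I*√138)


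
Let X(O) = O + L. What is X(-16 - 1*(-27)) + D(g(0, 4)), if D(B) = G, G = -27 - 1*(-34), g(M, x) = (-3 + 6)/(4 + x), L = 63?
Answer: 81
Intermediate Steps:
g(M, x) = 3/(4 + x)
G = 7 (G = -27 + 34 = 7)
D(B) = 7
X(O) = 63 + O (X(O) = O + 63 = 63 + O)
X(-16 - 1*(-27)) + D(g(0, 4)) = (63 + (-16 - 1*(-27))) + 7 = (63 + (-16 + 27)) + 7 = (63 + 11) + 7 = 74 + 7 = 81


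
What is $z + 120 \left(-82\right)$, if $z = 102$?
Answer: $-9738$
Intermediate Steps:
$z + 120 \left(-82\right) = 102 + 120 \left(-82\right) = 102 - 9840 = -9738$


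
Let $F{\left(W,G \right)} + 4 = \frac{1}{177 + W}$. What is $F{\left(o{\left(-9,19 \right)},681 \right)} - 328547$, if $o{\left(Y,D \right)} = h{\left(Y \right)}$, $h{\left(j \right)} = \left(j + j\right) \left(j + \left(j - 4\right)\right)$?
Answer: $- \frac{188259722}{573} \approx -3.2855 \cdot 10^{5}$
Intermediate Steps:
$h{\left(j \right)} = 2 j \left(-4 + 2 j\right)$ ($h{\left(j \right)} = 2 j \left(j + \left(j - 4\right)\right) = 2 j \left(j + \left(-4 + j\right)\right) = 2 j \left(-4 + 2 j\right)$)
$o{\left(Y,D \right)} = 4 Y \left(-2 + Y\right)$
$F{\left(W,G \right)} = -4 + \frac{1}{177 + W}$
$F{\left(o{\left(-9,19 \right)},681 \right)} - 328547 = \frac{-707 - 4 \cdot 4 \left(-9\right) \left(-2 - 9\right)}{177 + 4 \left(-9\right) \left(-2 - 9\right)} - 328547 = \frac{-707 - 4 \cdot 4 \left(-9\right) \left(-11\right)}{177 + 4 \left(-9\right) \left(-11\right)} - 328547 = \frac{-707 - 1584}{177 + 396} - 328547 = \frac{-707 - 1584}{573} - 328547 = \frac{1}{573} \left(-2291\right) - 328547 = - \frac{2291}{573} - 328547 = - \frac{188259722}{573}$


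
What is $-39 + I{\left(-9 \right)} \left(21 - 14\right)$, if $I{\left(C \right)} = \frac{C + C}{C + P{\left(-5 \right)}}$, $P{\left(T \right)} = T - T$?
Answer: $-25$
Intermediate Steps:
$P{\left(T \right)} = 0$
$I{\left(C \right)} = 2$ ($I{\left(C \right)} = \frac{C + C}{C + 0} = \frac{2 C}{C} = 2$)
$-39 + I{\left(-9 \right)} \left(21 - 14\right) = -39 + 2 \left(21 - 14\right) = -39 + 2 \cdot 7 = -39 + 14 = -25$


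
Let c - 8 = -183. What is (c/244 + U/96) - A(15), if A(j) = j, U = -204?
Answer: -8707/488 ≈ -17.842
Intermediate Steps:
c = -175 (c = 8 - 183 = -175)
(c/244 + U/96) - A(15) = (-175/244 - 204/96) - 1*15 = (-175*1/244 - 204*1/96) - 15 = (-175/244 - 17/8) - 15 = -1387/488 - 15 = -8707/488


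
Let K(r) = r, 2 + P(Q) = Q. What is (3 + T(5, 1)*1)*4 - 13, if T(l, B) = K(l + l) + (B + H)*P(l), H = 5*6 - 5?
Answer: 351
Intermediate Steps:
P(Q) = -2 + Q
H = 25 (H = 30 - 5 = 25)
T(l, B) = 2*l + (-2 + l)*(25 + B) (T(l, B) = (l + l) + (B + 25)*(-2 + l) = 2*l + (25 + B)*(-2 + l) = 2*l + (-2 + l)*(25 + B))
(3 + T(5, 1)*1)*4 - 13 = (3 + (-50 + 27*5 + 1*(-2 + 5))*1)*4 - 13 = (3 + (-50 + 135 + 1*3)*1)*4 - 13 = (3 + (-50 + 135 + 3)*1)*4 - 13 = (3 + 88*1)*4 - 13 = (3 + 88)*4 - 13 = 91*4 - 13 = 364 - 13 = 351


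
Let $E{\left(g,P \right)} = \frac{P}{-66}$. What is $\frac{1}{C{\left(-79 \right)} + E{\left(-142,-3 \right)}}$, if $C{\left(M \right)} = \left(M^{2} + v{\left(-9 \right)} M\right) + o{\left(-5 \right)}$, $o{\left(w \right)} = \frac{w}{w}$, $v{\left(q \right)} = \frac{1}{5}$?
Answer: $\frac{110}{684887} \approx 0.00016061$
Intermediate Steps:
$v{\left(q \right)} = \frac{1}{5}$
$o{\left(w \right)} = 1$
$E{\left(g,P \right)} = - \frac{P}{66}$ ($E{\left(g,P \right)} = P \left(- \frac{1}{66}\right) = - \frac{P}{66}$)
$C{\left(M \right)} = 1 + M^{2} + \frac{M}{5}$ ($C{\left(M \right)} = \left(M^{2} + \frac{M}{5}\right) + 1 = 1 + M^{2} + \frac{M}{5}$)
$\frac{1}{C{\left(-79 \right)} + E{\left(-142,-3 \right)}} = \frac{1}{\left(1 + \left(-79\right)^{2} + \frac{1}{5} \left(-79\right)\right) - - \frac{1}{22}} = \frac{1}{\left(1 + 6241 - \frac{79}{5}\right) + \frac{1}{22}} = \frac{1}{\frac{31131}{5} + \frac{1}{22}} = \frac{1}{\frac{684887}{110}} = \frac{110}{684887}$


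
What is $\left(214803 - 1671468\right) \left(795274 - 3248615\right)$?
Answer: $3573695967765$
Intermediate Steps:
$\left(214803 - 1671468\right) \left(795274 - 3248615\right) = \left(-1456665\right) \left(-2453341\right) = 3573695967765$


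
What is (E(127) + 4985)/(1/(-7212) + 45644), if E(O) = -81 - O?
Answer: 34451724/329184527 ≈ 0.10466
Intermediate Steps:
(E(127) + 4985)/(1/(-7212) + 45644) = ((-81 - 1*127) + 4985)/(1/(-7212) + 45644) = ((-81 - 127) + 4985)/(-1/7212 + 45644) = (-208 + 4985)/(329184527/7212) = 4777*(7212/329184527) = 34451724/329184527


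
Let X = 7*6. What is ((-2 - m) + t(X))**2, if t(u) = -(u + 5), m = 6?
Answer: 3025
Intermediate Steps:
X = 42
t(u) = -5 - u (t(u) = -(5 + u) = -5 - u)
((-2 - m) + t(X))**2 = ((-2 - 1*6) + (-5 - 1*42))**2 = ((-2 - 6) + (-5 - 42))**2 = (-8 - 47)**2 = (-55)**2 = 3025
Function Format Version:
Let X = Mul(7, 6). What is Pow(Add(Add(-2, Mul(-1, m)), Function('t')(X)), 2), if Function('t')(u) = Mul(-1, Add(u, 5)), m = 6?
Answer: 3025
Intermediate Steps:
X = 42
Function('t')(u) = Add(-5, Mul(-1, u)) (Function('t')(u) = Mul(-1, Add(5, u)) = Add(-5, Mul(-1, u)))
Pow(Add(Add(-2, Mul(-1, m)), Function('t')(X)), 2) = Pow(Add(Add(-2, Mul(-1, 6)), Add(-5, Mul(-1, 42))), 2) = Pow(Add(Add(-2, -6), Add(-5, -42)), 2) = Pow(Add(-8, -47), 2) = Pow(-55, 2) = 3025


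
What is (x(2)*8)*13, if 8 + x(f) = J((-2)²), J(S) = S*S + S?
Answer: 1248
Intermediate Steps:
J(S) = S + S² (J(S) = S² + S = S + S²)
x(f) = 12 (x(f) = -8 + (-2)²*(1 + (-2)²) = -8 + 4*(1 + 4) = -8 + 4*5 = -8 + 20 = 12)
(x(2)*8)*13 = (12*8)*13 = 96*13 = 1248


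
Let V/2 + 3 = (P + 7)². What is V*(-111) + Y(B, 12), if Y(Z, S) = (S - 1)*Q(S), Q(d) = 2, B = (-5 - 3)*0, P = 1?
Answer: -13520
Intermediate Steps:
B = 0 (B = -8*0 = 0)
V = 122 (V = -6 + 2*(1 + 7)² = -6 + 2*8² = -6 + 2*64 = -6 + 128 = 122)
Y(Z, S) = -2 + 2*S (Y(Z, S) = (S - 1)*2 = (-1 + S)*2 = -2 + 2*S)
V*(-111) + Y(B, 12) = 122*(-111) + (-2 + 2*12) = -13542 + (-2 + 24) = -13542 + 22 = -13520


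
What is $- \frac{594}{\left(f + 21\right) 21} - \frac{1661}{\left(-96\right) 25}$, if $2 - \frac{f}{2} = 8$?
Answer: $- \frac{41173}{16800} \approx -2.4508$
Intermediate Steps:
$f = -12$ ($f = 4 - 16 = -12$)
$- \frac{594}{\left(f + 21\right) 21} - \frac{1661}{\left(-96\right) 25} = - \frac{594}{\left(-12 + 21\right) 21} - \frac{1661}{\left(-96\right) 25} = - \frac{594}{9 \cdot 21} - \frac{1661}{-2400} = - \frac{594}{189} - - \frac{1661}{2400} = \left(-594\right) \frac{1}{189} + \frac{1661}{2400} = - \frac{22}{7} + \frac{1661}{2400} = - \frac{41173}{16800}$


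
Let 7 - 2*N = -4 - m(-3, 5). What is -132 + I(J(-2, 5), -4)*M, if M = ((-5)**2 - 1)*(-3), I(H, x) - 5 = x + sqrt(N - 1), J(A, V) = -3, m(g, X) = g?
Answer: -204 - 72*sqrt(3) ≈ -328.71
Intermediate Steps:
N = 4 (N = 7/2 - (-4 - 1*(-3))/2 = 7/2 - (-4 + 3)/2 = 7/2 - 1/2*(-1) = 7/2 + 1/2 = 4)
I(H, x) = 5 + x + sqrt(3) (I(H, x) = 5 + (x + sqrt(4 - 1)) = 5 + (x + sqrt(3)) = 5 + x + sqrt(3))
M = -72 (M = (25 - 1)*(-3) = 24*(-3) = -72)
-132 + I(J(-2, 5), -4)*M = -132 + (5 - 4 + sqrt(3))*(-72) = -132 + (1 + sqrt(3))*(-72) = -132 + (-72 - 72*sqrt(3)) = -204 - 72*sqrt(3)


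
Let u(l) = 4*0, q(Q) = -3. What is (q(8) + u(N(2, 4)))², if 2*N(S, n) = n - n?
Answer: 9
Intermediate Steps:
N(S, n) = 0 (N(S, n) = (n - n)/2 = (½)*0 = 0)
u(l) = 0
(q(8) + u(N(2, 4)))² = (-3 + 0)² = (-3)² = 9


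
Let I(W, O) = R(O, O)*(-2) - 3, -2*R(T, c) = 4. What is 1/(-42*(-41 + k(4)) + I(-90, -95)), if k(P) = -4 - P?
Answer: 1/2059 ≈ 0.00048567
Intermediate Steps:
R(T, c) = -2 (R(T, c) = -½*4 = -2)
I(W, O) = 1 (I(W, O) = -2*(-2) - 3 = 4 - 3 = 1)
1/(-42*(-41 + k(4)) + I(-90, -95)) = 1/(-42*(-41 + (-4 - 1*4)) + 1) = 1/(-42*(-41 + (-4 - 4)) + 1) = 1/(-42*(-41 - 8) + 1) = 1/(-42*(-49) + 1) = 1/(2058 + 1) = 1/2059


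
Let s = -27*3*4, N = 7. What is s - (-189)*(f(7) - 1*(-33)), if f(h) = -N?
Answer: 4590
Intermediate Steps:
s = -324 (s = -81*4 = -324)
f(h) = -7 (f(h) = -1*7 = -7)
s - (-189)*(f(7) - 1*(-33)) = -324 - (-189)*(-7 - 1*(-33)) = -324 - (-189)*(-7 + 33) = -324 - (-189)*26 = -324 - 1*(-4914) = -324 + 4914 = 4590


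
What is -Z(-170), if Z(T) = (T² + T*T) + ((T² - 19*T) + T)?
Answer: -89760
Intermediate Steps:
Z(T) = -18*T + 3*T² (Z(T) = (T² + T²) + (T² - 18*T) = 2*T² + (T² - 18*T) = -18*T + 3*T²)
-Z(-170) = -3*(-170)*(-6 - 170) = -3*(-170)*(-176) = -1*89760 = -89760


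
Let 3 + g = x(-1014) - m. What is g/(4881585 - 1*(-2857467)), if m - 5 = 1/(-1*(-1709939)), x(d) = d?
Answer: -1747557659/13233306837828 ≈ -0.00013206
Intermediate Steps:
m = 8549696/1709939 (m = 5 + 1/(-1*(-1709939)) = 5 + 1/1709939 = 8549696/1709939 ≈ 5.0000)
g = -1747557659/1709939 (g = -3 + (-1014 - 1*8549696/1709939) = -3 + (-1014 - 8549696/1709939) = -3 - 1742427842/1709939 = -1747557659/1709939 ≈ -1022.0)
g/(4881585 - 1*(-2857467)) = -1747557659/(1709939*(4881585 - 1*(-2857467))) = -1747557659/(1709939*(4881585 + 2857467)) = -1747557659/1709939/7739052 = -1747557659/1709939*1/7739052 = -1747557659/13233306837828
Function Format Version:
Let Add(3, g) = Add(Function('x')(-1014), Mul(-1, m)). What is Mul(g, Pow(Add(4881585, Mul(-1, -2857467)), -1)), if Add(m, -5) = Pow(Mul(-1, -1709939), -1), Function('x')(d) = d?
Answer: Rational(-1747557659, 13233306837828) ≈ -0.00013206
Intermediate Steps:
m = Rational(8549696, 1709939) (m = Add(5, Pow(Mul(-1, -1709939), -1)) = Add(5, Pow(1709939, -1)) = Add(5, Rational(1, 1709939)) = Rational(8549696, 1709939) ≈ 5.0000)
g = Rational(-1747557659, 1709939) (g = Add(-3, Add(-1014, Mul(-1, Rational(8549696, 1709939)))) = Add(-3, Add(-1014, Rational(-8549696, 1709939))) = Add(-3, Rational(-1742427842, 1709939)) = Rational(-1747557659, 1709939) ≈ -1022.0)
Mul(g, Pow(Add(4881585, Mul(-1, -2857467)), -1)) = Mul(Rational(-1747557659, 1709939), Pow(Add(4881585, Mul(-1, -2857467)), -1)) = Mul(Rational(-1747557659, 1709939), Pow(Add(4881585, 2857467), -1)) = Mul(Rational(-1747557659, 1709939), Pow(7739052, -1)) = Mul(Rational(-1747557659, 1709939), Rational(1, 7739052)) = Rational(-1747557659, 13233306837828)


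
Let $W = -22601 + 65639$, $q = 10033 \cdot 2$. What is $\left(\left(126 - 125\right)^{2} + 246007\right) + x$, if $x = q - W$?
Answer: $223036$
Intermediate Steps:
$q = 20066$
$W = 43038$
$x = -22972$ ($x = 20066 - 43038 = -22972$)
$\left(\left(126 - 125\right)^{2} + 246007\right) + x = \left(\left(126 - 125\right)^{2} + 246007\right) - 22972 = \left(1^{2} + 246007\right) - 22972 = \left(1 + 246007\right) - 22972 = 246008 - 22972 = 223036$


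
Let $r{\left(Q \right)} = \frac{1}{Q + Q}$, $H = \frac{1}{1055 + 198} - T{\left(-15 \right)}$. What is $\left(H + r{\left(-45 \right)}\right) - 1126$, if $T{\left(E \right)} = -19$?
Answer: $- \frac{124837553}{112770} \approx -1107.0$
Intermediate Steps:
$H = \frac{23808}{1253}$ ($H = \frac{1}{1055 + 198} - -19 = \frac{1}{1253} + 19 = \frac{23808}{1253} \approx 19.001$)
$r{\left(Q \right)} = \frac{1}{2 Q}$
$\left(H + r{\left(-45 \right)}\right) - 1126 = \left(\frac{23808}{1253} + \frac{1}{2 \left(-45\right)}\right) - 1126 = \left(\frac{23808}{1253} + \frac{1}{2} \left(- \frac{1}{45}\right)\right) - 1126 = \left(\frac{23808}{1253} - \frac{1}{90}\right) - 1126 = \frac{2141467}{112770} - 1126 = - \frac{124837553}{112770}$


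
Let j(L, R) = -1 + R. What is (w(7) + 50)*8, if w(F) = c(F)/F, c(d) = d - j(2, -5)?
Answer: 2904/7 ≈ 414.86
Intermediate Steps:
c(d) = 6 + d (c(d) = d - (-1 - 5) = d - 1*(-6) = d + 6 = 6 + d)
w(F) = (6 + F)/F
(w(7) + 50)*8 = ((6 + 7)/7 + 50)*8 = ((⅐)*13 + 50)*8 = (13/7 + 50)*8 = (363/7)*8 = 2904/7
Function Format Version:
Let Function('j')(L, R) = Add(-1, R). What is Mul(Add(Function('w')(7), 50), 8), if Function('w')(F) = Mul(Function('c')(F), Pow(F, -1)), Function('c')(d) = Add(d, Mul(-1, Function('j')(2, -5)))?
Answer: Rational(2904, 7) ≈ 414.86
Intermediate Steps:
Function('c')(d) = Add(6, d) (Function('c')(d) = Add(d, Mul(-1, Add(-1, -5))) = Add(d, Mul(-1, -6)) = Add(d, 6) = Add(6, d))
Function('w')(F) = Mul(Pow(F, -1), Add(6, F)) (Function('w')(F) = Mul(Add(6, F), Pow(F, -1)) = Mul(Pow(F, -1), Add(6, F)))
Mul(Add(Function('w')(7), 50), 8) = Mul(Add(Mul(Pow(7, -1), Add(6, 7)), 50), 8) = Mul(Add(Mul(Rational(1, 7), 13), 50), 8) = Mul(Add(Rational(13, 7), 50), 8) = Mul(Rational(363, 7), 8) = Rational(2904, 7)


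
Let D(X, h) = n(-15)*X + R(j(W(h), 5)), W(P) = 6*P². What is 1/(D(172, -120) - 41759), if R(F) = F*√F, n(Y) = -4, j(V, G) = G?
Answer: -42447/1801747684 - 5*√5/1801747684 ≈ -2.3565e-5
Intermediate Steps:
R(F) = F^(3/2)
D(X, h) = -4*X + 5*√5 (D(X, h) = -4*X + 5^(3/2) = -4*X + 5*√5)
1/(D(172, -120) - 41759) = 1/((-4*172 + 5*√5) - 41759) = 1/((-688 + 5*√5) - 41759) = 1/(-42447 + 5*√5)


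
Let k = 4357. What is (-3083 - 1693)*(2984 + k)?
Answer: -35060616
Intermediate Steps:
(-3083 - 1693)*(2984 + k) = (-3083 - 1693)*(2984 + 4357) = -4776*7341 = -35060616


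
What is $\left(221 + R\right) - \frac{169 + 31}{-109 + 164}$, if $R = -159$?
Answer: $\frac{642}{11} \approx 58.364$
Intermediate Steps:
$\left(221 + R\right) - \frac{169 + 31}{-109 + 164} = \left(221 - 159\right) - \frac{169 + 31}{-109 + 164} = 62 - \frac{200}{55} = 62 - 200 \cdot \frac{1}{55} = 62 - \frac{40}{11} = \frac{642}{11}$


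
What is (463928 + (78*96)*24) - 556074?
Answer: 87566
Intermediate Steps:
(463928 + (78*96)*24) - 556074 = (463928 + 7488*24) - 556074 = (463928 + 179712) - 556074 = 643640 - 556074 = 87566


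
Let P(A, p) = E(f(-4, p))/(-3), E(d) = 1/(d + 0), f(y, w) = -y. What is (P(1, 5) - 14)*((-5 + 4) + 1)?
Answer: 0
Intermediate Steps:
E(d) = 1/d
P(A, p) = -1/12 (P(A, p) = 1/(-1*(-4)*(-3)) = -⅓/4 = (¼)*(-⅓) = -1/12)
(P(1, 5) - 14)*((-5 + 4) + 1) = (-1/12 - 14)*((-5 + 4) + 1) = -169*(-1 + 1)/12 = -169/12*0 = 0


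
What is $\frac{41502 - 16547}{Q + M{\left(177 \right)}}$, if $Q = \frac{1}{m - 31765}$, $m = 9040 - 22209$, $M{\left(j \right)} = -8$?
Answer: $- \frac{1121327970}{359473} \approx -3119.4$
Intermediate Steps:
$m = -13169$
$Q = - \frac{1}{44934}$ ($Q = \frac{1}{-13169 - 31765} = \frac{1}{-44934} = - \frac{1}{44934} \approx -2.2255 \cdot 10^{-5}$)
$\frac{41502 - 16547}{Q + M{\left(177 \right)}} = \frac{41502 - 16547}{- \frac{1}{44934} - 8} = \frac{24955}{- \frac{359473}{44934}} = 24955 \left(- \frac{44934}{359473}\right) = - \frac{1121327970}{359473}$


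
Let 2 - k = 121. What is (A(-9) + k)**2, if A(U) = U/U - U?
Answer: 11881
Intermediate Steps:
k = -119 (k = 2 - 1*121 = 2 - 121 = -119)
A(U) = 1 - U
(A(-9) + k)**2 = ((1 - 1*(-9)) - 119)**2 = ((1 + 9) - 119)**2 = (10 - 119)**2 = (-109)**2 = 11881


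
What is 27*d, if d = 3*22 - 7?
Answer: 1593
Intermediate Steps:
d = 59 (d = 66 - 7 = 59)
27*d = 27*59 = 1593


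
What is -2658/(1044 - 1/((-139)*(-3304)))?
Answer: -1220702448/479463263 ≈ -2.5460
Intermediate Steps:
-2658/(1044 - 1/((-139)*(-3304))) = -2658/(1044 - (-1)*(-1)/(139*3304)) = -2658/(1044 - 1*1/459256) = -2658/(1044 - 1/459256) = -2658/479463263/459256 = -2658*459256/479463263 = -1220702448/479463263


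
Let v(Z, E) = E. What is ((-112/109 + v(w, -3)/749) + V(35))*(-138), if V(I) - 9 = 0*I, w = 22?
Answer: -89776452/81641 ≈ -1099.6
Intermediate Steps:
V(I) = 9 (V(I) = 9 + 0*I = 9 + 0 = 9)
((-112/109 + v(w, -3)/749) + V(35))*(-138) = ((-112/109 - 3/749) + 9)*(-138) = (-84215/81641 + 9)*(-138) = (650554/81641)*(-138) = -89776452/81641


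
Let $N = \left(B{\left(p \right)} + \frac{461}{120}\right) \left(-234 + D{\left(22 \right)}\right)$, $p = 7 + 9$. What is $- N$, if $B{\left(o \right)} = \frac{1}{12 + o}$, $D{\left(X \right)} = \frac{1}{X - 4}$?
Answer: $\frac{13715227}{15120} \approx 907.09$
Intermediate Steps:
$D{\left(X \right)} = \frac{1}{-4 + X}$
$p = 16$
$N = - \frac{13715227}{15120}$ ($N = \left(\frac{1}{12 + 16} + \frac{461}{120}\right) \left(-234 + \frac{1}{-4 + 22}\right) = \left(\frac{1}{28} + 461 \cdot \frac{1}{120}\right) \left(-234 + \frac{1}{18}\right) = \left(\frac{1}{28} + \frac{461}{120}\right) \left(-234 + \frac{1}{18}\right) = \frac{3257}{840} \left(- \frac{4211}{18}\right) = - \frac{13715227}{15120} \approx -907.09$)
$- N = \left(-1\right) \left(- \frac{13715227}{15120}\right) = \frac{13715227}{15120}$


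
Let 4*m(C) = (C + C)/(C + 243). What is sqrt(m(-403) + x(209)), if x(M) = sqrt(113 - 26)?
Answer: sqrt(2015 + 1600*sqrt(87))/40 ≈ 3.2537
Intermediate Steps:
m(C) = C/(2*(243 + C)) (m(C) = ((C + C)/(C + 243))/4 = ((2*C)/(243 + C))/4 = (2*C/(243 + C))/4 = C/(2*(243 + C)))
x(M) = sqrt(87)
sqrt(m(-403) + x(209)) = sqrt((1/2)*(-403)/(243 - 403) + sqrt(87)) = sqrt((1/2)*(-403)/(-160) + sqrt(87)) = sqrt((1/2)*(-403)*(-1/160) + sqrt(87)) = sqrt(403/320 + sqrt(87))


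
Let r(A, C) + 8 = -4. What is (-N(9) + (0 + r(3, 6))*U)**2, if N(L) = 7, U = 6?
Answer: 6241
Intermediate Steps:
r(A, C) = -12 (r(A, C) = -8 - 4 = -12)
(-N(9) + (0 + r(3, 6))*U)**2 = (-1*7 + (0 - 12)*6)**2 = (-7 - 12*6)**2 = (-7 - 72)**2 = (-79)**2 = 6241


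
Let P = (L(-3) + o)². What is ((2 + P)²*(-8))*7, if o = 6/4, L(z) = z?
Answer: -2023/2 ≈ -1011.5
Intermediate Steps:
o = 3/2 (o = 6*(¼) = 3/2 ≈ 1.5000)
P = 9/4 (P = (-3 + 3/2)² = (-3/2)² = 9/4 ≈ 2.2500)
((2 + P)²*(-8))*7 = ((2 + 9/4)²*(-8))*7 = ((17/4)²*(-8))*7 = ((289/16)*(-8))*7 = -289/2*7 = -2023/2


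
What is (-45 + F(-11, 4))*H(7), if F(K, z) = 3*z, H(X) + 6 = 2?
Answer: 132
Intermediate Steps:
H(X) = -4 (H(X) = -6 + 2 = -4)
(-45 + F(-11, 4))*H(7) = (-45 + 3*4)*(-4) = (-45 + 12)*(-4) = -33*(-4) = 132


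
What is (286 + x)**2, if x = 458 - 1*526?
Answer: 47524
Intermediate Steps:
x = -68 (x = 458 - 526 = -68)
(286 + x)**2 = (286 - 68)**2 = 218**2 = 47524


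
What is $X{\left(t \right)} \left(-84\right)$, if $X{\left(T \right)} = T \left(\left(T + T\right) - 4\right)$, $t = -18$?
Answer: $-60480$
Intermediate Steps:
$X{\left(T \right)} = T \left(-4 + 2 T\right)$ ($X{\left(T \right)} = T \left(2 T - 4\right) = T \left(-4 + 2 T\right)$)
$X{\left(t \right)} \left(-84\right) = 2 \left(-18\right) \left(-2 - 18\right) \left(-84\right) = 2 \left(-18\right) \left(-20\right) \left(-84\right) = 720 \left(-84\right) = -60480$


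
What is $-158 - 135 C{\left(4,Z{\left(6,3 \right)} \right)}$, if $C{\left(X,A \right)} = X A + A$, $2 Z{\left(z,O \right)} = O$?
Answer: $- \frac{2341}{2} \approx -1170.5$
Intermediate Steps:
$Z{\left(z,O \right)} = \frac{O}{2}$
$C{\left(X,A \right)} = A + A X$ ($C{\left(X,A \right)} = A X + A = A + A X$)
$-158 - 135 C{\left(4,Z{\left(6,3 \right)} \right)} = -158 - 135 \cdot \frac{1}{2} \cdot 3 \left(1 + 4\right) = -158 - 135 \cdot \frac{3}{2} \cdot 5 = -158 - \frac{2025}{2} = - \frac{2341}{2}$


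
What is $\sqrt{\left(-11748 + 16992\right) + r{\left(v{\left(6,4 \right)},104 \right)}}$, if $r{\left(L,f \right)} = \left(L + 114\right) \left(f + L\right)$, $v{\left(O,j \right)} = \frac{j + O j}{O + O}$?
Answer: $\frac{\sqrt{158527}}{3} \approx 132.72$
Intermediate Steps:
$v{\left(O,j \right)} = \frac{j + O j}{2 O}$
$r{\left(L,f \right)} = \left(114 + L\right) \left(L + f\right)$
$\sqrt{\left(-11748 + 16992\right) + r{\left(v{\left(6,4 \right)},104 \right)}} = \sqrt{\left(-11748 + 16992\right) + \left(\left(\frac{1}{2} \cdot 4 \cdot \frac{1}{6} \left(1 + 6\right)\right)^{2} + 114 \cdot \frac{1}{2} \cdot 4 \cdot \frac{1}{6} \left(1 + 6\right) + 114 \cdot 104 + \frac{1}{2} \cdot 4 \cdot \frac{1}{6} \left(1 + 6\right) 104\right)} = \sqrt{5244 + \left(\left(\frac{1}{2} \cdot 4 \cdot \frac{1}{6} \cdot 7\right)^{2} + 114 \cdot \frac{1}{2} \cdot 4 \cdot \frac{1}{6} \cdot 7 + 11856 + \frac{1}{2} \cdot 4 \cdot \frac{1}{6} \cdot 7 \cdot 104\right)} = \sqrt{5244 + \left(\left(\frac{7}{3}\right)^{2} + 114 \cdot \frac{7}{3} + 11856 + \frac{7}{3} \cdot 104\right)} = \sqrt{5244 + \left(\frac{49}{9} + 266 + 11856 + \frac{728}{3}\right)} = \sqrt{5244 + \frac{111331}{9}} = \sqrt{\frac{158527}{9}} = \frac{\sqrt{158527}}{3}$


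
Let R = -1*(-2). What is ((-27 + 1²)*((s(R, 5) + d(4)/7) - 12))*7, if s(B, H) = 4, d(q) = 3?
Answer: 1378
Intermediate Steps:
R = 2
((-27 + 1²)*((s(R, 5) + d(4)/7) - 12))*7 = ((-27 + 1²)*((4 + 3/7) - 12))*7 = ((-27 + 1)*((4 + 3*(⅐)) - 12))*7 = -26*((4 + 3/7) - 12)*7 = -26*(31/7 - 12)*7 = -26*(-53/7)*7 = (1378/7)*7 = 1378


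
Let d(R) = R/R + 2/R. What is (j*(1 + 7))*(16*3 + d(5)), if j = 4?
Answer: 7904/5 ≈ 1580.8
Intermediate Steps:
d(R) = 1 + 2/R
(j*(1 + 7))*(16*3 + d(5)) = (4*(1 + 7))*(16*3 + (2 + 5)/5) = (4*8)*(48 + (⅕)*7) = 32*(48 + 7/5) = 32*(247/5) = 7904/5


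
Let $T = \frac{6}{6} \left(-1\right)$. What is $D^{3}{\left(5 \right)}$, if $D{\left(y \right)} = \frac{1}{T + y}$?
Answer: $\frac{1}{64} \approx 0.015625$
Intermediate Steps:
$T = -1$ ($T = 6 \cdot \frac{1}{6} \left(-1\right) = 1 \left(-1\right) = -1$)
$D{\left(y \right)} = \frac{1}{-1 + y}$
$D^{3}{\left(5 \right)} = \left(\frac{1}{-1 + 5}\right)^{3} = \left(\frac{1}{4}\right)^{3} = \frac{1}{64}$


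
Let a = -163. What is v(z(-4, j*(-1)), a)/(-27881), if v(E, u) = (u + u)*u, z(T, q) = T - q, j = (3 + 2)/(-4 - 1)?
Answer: -53138/27881 ≈ -1.9059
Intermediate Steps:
j = -1 (j = 5/(-5) = 5*(-⅕) = -1)
v(E, u) = 2*u² (v(E, u) = (2*u)*u = 2*u²)
v(z(-4, j*(-1)), a)/(-27881) = (2*(-163)²)/(-27881) = (2*26569)*(-1/27881) = 53138*(-1/27881) = -53138/27881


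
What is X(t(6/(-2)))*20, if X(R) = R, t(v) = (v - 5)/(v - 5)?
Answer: 20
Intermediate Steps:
t(v) = 1 (t(v) = (-5 + v)/(-5 + v) = 1)
X(t(6/(-2)))*20 = 1*20 = 20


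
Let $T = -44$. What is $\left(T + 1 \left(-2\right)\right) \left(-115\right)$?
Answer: $5290$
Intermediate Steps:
$\left(T + 1 \left(-2\right)\right) \left(-115\right) = \left(-44 + 1 \left(-2\right)\right) \left(-115\right) = \left(-44 - 2\right) \left(-115\right) = \left(-46\right) \left(-115\right) = 5290$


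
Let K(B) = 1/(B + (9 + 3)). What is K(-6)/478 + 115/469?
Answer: 330289/1345092 ≈ 0.24555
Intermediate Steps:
K(B) = 1/(12 + B) (K(B) = 1/(B + 12) = 1/(12 + B))
K(-6)/478 + 115/469 = 1/((12 - 6)*478) + 115/469 = (1/478)/6 + 115*(1/469) = (1/6)*(1/478) + 115/469 = 1/2868 + 115/469 = 330289/1345092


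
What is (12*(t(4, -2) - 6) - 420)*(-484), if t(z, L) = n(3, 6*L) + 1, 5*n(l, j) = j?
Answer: 1231296/5 ≈ 2.4626e+5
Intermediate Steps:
n(l, j) = j/5
t(z, L) = 1 + 6*L/5 (t(z, L) = (6*L)/5 + 1 = 6*L/5 + 1 = 1 + 6*L/5)
(12*(t(4, -2) - 6) - 420)*(-484) = (12*((1 + (6/5)*(-2)) - 6) - 420)*(-484) = (12*((1 - 12/5) - 6) - 420)*(-484) = (12*(-7/5 - 6) - 420)*(-484) = (12*(-37/5) - 420)*(-484) = (-444/5 - 420)*(-484) = -2544/5*(-484) = 1231296/5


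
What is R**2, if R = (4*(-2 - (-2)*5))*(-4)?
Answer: 16384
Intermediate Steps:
R = -128 (R = (4*(-2 - 1*(-10)))*(-4) = (4*(-2 + 10))*(-4) = (4*8)*(-4) = 32*(-4) = -128)
R**2 = (-128)**2 = 16384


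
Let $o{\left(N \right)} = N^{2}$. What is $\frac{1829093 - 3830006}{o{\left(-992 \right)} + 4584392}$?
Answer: $- \frac{666971}{1856152} \approx -0.35933$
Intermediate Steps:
$\frac{1829093 - 3830006}{o{\left(-992 \right)} + 4584392} = \frac{1829093 - 3830006}{\left(-992\right)^{2} + 4584392} = - \frac{2000913}{984064 + 4584392} = - \frac{2000913}{5568456} = \left(-2000913\right) \frac{1}{5568456} = - \frac{666971}{1856152}$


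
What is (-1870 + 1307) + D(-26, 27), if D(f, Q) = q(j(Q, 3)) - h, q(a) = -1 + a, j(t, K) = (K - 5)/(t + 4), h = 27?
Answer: -18323/31 ≈ -591.06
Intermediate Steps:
j(t, K) = (-5 + K)/(4 + t)
D(f, Q) = -28 - 2/(4 + Q) (D(f, Q) = (-1 + (-5 + 3)/(4 + Q)) - 1*27 = (-1 - 2/(4 + Q)) - 27 = -28 - 2/(4 + Q))
(-1870 + 1307) + D(-26, 27) = (-1870 + 1307) + 2*(-57 - 14*27)/(4 + 27) = -563 + 2*(-57 - 378)/31 = -563 + 2*(1/31)*(-435) = -563 - 870/31 = -18323/31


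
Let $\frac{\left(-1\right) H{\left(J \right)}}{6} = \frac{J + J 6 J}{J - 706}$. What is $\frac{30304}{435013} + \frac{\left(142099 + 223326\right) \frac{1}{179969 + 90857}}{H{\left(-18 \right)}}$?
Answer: $\frac{52482941199481}{340361268002082} \approx 0.1542$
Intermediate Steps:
$H{\left(J \right)} = - \frac{6 \left(J + 6 J^{2}\right)}{-706 + J}$ ($H{\left(J \right)} = - 6 \frac{J + J 6 J}{J - 706} = - 6 \frac{J + 6 J J}{-706 + J} = - 6 \frac{J + 6 J^{2}}{-706 + J} = - \frac{6 \left(J + 6 J^{2}\right)}{-706 + J}$)
$\frac{30304}{435013} + \frac{\left(142099 + 223326\right) \frac{1}{179969 + 90857}}{H{\left(-18 \right)}} = \frac{30304}{435013} + \frac{\left(142099 + 223326\right) \frac{1}{179969 + 90857}}{\left(-6\right) \left(-18\right) \frac{1}{-706 - 18} \left(1 + 6 \left(-18\right)\right)} = 30304 \cdot \frac{1}{435013} + \frac{365425 \cdot \frac{1}{270826}}{\left(-6\right) \left(-18\right) \frac{1}{-724} \left(1 - 108\right)} = \frac{30304}{435013} + \frac{365425 \cdot \frac{1}{270826}}{\left(-6\right) \left(-18\right) \left(- \frac{1}{724}\right) \left(-107\right)} = \frac{30304}{435013} + \frac{365425}{270826 \cdot \frac{2889}{181}} = \frac{30304}{435013} + \frac{365425}{270826} \cdot \frac{181}{2889} = \frac{30304}{435013} + \frac{66141925}{782416314} = \frac{52482941199481}{340361268002082}$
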